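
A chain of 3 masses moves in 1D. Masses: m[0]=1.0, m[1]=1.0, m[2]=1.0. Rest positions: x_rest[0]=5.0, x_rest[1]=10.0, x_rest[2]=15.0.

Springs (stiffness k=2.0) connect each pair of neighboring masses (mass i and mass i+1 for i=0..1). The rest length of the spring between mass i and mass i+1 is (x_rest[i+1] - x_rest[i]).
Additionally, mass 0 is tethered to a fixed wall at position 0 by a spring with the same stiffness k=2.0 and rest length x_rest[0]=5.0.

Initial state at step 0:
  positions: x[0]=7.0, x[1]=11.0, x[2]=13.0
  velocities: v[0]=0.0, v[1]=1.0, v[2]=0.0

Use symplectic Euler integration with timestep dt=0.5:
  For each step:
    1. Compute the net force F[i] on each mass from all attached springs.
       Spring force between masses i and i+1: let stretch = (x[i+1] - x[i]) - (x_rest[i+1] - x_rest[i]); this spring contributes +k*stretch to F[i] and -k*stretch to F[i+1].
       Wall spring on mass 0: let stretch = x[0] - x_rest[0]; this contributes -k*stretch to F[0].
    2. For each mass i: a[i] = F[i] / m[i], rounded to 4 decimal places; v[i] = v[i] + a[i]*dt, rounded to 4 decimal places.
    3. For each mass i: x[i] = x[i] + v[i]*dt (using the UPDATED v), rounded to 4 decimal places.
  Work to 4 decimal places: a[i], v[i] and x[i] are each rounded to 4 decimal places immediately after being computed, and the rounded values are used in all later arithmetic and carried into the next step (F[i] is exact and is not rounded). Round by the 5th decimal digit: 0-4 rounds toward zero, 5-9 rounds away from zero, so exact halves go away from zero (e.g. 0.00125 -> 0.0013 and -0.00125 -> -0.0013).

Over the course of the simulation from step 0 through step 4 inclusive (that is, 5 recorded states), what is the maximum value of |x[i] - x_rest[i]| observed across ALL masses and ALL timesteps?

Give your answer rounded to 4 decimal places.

Answer: 2.5000

Derivation:
Step 0: x=[7.0000 11.0000 13.0000] v=[0.0000 1.0000 0.0000]
Step 1: x=[5.5000 10.5000 14.5000] v=[-3.0000 -1.0000 3.0000]
Step 2: x=[3.7500 9.5000 16.5000] v=[-3.5000 -2.0000 4.0000]
Step 3: x=[3.0000 9.1250 17.5000] v=[-1.5000 -0.7500 2.0000]
Step 4: x=[3.8125 9.8750 16.8125] v=[1.6250 1.5000 -1.3750]
Max displacement = 2.5000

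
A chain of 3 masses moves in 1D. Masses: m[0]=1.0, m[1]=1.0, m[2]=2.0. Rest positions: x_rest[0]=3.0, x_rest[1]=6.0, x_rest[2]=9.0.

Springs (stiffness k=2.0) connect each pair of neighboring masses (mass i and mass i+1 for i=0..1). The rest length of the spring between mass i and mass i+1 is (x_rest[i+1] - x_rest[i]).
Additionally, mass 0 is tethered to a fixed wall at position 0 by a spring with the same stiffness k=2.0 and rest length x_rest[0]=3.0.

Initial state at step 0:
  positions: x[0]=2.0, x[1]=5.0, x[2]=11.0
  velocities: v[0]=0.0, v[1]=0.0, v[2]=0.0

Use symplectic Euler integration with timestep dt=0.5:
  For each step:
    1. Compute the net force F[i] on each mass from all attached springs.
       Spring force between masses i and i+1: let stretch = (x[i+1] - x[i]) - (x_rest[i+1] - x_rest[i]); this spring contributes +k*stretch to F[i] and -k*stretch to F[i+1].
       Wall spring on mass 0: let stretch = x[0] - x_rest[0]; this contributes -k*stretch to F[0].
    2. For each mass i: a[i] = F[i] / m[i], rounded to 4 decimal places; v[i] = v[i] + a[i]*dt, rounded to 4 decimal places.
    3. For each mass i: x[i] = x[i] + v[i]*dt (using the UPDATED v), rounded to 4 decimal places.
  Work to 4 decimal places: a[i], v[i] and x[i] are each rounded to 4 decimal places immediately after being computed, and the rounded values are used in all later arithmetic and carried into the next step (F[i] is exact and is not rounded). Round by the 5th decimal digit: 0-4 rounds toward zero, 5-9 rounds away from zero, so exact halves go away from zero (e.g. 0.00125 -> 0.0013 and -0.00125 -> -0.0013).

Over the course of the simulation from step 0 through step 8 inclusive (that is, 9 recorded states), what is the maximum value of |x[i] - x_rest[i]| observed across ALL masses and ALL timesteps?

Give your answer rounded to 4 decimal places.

Step 0: x=[2.0000 5.0000 11.0000] v=[0.0000 0.0000 0.0000]
Step 1: x=[2.5000 6.5000 10.2500] v=[1.0000 3.0000 -1.5000]
Step 2: x=[3.7500 7.8750 9.3125] v=[2.5000 2.7500 -1.8750]
Step 3: x=[5.1875 7.9063 8.7656] v=[2.8750 0.0625 -1.0938]
Step 4: x=[5.3907 7.0078 8.7539] v=[0.4063 -1.7970 -0.0235]
Step 5: x=[3.7071 6.1738 9.0557] v=[-3.3673 -1.6680 0.6035]
Step 6: x=[1.4033 5.5474 9.3870] v=[-4.6077 -1.2528 0.6626]
Step 7: x=[0.4699 4.7688 9.5084] v=[-1.8669 -1.5573 0.2428]
Step 8: x=[1.4510 4.2105 9.1949] v=[1.9621 -1.1166 -0.6270]
Max displacement = 2.5301

Answer: 2.5301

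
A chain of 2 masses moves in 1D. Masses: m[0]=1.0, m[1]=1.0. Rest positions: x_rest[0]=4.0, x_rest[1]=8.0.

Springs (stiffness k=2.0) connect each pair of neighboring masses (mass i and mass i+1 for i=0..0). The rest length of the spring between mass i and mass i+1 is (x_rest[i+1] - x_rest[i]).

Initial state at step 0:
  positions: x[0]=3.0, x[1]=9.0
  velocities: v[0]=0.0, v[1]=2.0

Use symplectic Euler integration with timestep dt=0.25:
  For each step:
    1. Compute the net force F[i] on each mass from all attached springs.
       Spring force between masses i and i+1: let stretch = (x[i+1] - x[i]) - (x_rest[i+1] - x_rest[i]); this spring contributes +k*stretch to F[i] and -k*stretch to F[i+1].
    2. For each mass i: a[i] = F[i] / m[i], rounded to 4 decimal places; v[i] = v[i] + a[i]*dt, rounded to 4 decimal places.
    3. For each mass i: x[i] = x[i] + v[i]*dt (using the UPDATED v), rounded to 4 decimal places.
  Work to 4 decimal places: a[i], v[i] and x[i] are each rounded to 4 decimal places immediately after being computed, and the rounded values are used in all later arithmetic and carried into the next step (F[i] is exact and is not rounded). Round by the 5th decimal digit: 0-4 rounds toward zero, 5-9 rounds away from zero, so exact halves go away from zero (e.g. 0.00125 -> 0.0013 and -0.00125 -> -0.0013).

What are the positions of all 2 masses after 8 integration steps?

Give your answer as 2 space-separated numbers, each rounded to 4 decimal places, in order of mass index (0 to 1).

Answer: 6.8232 9.1770

Derivation:
Step 0: x=[3.0000 9.0000] v=[0.0000 2.0000]
Step 1: x=[3.2500 9.2500] v=[1.0000 1.0000]
Step 2: x=[3.7500 9.2500] v=[2.0000 0.0000]
Step 3: x=[4.4375 9.0625] v=[2.7500 -0.7500]
Step 4: x=[5.2031 8.7969] v=[3.0625 -1.0625]
Step 5: x=[5.9180 8.5821] v=[2.8594 -0.8594]
Step 6: x=[6.4659 8.5342] v=[2.1915 -0.1915]
Step 7: x=[6.7723 8.7278] v=[1.2257 0.7744]
Step 8: x=[6.8232 9.1770] v=[0.2035 1.7967]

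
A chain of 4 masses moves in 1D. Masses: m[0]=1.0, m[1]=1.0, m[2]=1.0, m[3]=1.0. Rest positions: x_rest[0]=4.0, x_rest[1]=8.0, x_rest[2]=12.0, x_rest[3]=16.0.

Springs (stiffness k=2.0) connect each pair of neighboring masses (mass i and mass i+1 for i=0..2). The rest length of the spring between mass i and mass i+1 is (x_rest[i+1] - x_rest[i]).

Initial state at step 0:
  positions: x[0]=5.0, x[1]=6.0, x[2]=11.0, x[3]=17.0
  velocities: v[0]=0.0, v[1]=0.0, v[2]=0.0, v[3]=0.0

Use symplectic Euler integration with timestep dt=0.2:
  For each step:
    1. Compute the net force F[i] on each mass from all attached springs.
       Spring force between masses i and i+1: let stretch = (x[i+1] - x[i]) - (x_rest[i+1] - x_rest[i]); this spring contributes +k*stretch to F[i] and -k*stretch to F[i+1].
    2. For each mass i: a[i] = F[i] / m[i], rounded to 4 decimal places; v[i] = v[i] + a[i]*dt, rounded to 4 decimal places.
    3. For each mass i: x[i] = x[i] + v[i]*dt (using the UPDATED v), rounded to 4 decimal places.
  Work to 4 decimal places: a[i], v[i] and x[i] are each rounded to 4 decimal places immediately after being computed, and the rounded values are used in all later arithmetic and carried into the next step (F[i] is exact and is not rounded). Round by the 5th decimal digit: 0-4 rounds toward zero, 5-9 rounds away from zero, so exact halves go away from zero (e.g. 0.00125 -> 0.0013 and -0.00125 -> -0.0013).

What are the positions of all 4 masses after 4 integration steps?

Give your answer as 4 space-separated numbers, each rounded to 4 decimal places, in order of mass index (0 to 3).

Step 0: x=[5.0000 6.0000 11.0000 17.0000] v=[0.0000 0.0000 0.0000 0.0000]
Step 1: x=[4.7600 6.3200 11.0800 16.8400] v=[-1.2000 1.6000 0.4000 -0.8000]
Step 2: x=[4.3248 6.8960 11.2400 16.5392] v=[-2.1760 2.8800 0.8000 -1.5040]
Step 3: x=[3.7753 7.6138 11.4764 16.1345] v=[-2.7475 3.5891 1.1821 -2.0237]
Step 4: x=[3.2129 8.3335 11.7765 15.6771] v=[-2.8121 3.5987 1.5003 -2.2869]

Answer: 3.2129 8.3335 11.7765 15.6771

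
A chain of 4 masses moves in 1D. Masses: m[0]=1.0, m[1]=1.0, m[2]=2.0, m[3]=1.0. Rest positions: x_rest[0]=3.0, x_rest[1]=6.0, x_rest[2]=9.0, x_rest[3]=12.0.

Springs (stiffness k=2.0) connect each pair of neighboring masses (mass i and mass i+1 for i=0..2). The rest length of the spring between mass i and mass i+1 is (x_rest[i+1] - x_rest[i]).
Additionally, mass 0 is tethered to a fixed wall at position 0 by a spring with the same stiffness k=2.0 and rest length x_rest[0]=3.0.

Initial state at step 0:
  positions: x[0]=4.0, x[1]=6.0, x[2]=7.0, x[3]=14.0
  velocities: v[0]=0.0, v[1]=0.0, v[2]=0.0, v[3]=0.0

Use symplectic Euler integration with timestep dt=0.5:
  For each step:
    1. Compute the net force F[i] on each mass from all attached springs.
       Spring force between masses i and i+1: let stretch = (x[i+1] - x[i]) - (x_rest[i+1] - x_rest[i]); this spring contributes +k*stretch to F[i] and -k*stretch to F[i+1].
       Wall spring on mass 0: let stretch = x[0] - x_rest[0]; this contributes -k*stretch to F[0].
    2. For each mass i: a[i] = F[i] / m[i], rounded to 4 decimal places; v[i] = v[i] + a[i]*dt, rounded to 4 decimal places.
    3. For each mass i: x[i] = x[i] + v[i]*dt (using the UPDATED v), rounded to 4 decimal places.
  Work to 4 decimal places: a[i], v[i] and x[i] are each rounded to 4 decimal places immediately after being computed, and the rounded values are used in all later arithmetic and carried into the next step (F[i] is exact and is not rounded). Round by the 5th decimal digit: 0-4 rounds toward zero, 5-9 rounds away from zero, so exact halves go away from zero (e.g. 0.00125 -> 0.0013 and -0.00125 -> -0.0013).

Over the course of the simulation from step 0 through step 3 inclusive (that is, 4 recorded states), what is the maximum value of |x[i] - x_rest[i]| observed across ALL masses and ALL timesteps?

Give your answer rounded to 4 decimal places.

Step 0: x=[4.0000 6.0000 7.0000 14.0000] v=[0.0000 0.0000 0.0000 0.0000]
Step 1: x=[3.0000 5.5000 8.5000 12.0000] v=[-2.0000 -1.0000 3.0000 -4.0000]
Step 2: x=[1.7500 5.2500 10.1250 9.7500] v=[-2.5000 -0.5000 3.2500 -4.5000]
Step 3: x=[1.3750 5.6875 10.4375 9.1875] v=[-0.7500 0.8750 0.6250 -1.1250]
Max displacement = 2.8125

Answer: 2.8125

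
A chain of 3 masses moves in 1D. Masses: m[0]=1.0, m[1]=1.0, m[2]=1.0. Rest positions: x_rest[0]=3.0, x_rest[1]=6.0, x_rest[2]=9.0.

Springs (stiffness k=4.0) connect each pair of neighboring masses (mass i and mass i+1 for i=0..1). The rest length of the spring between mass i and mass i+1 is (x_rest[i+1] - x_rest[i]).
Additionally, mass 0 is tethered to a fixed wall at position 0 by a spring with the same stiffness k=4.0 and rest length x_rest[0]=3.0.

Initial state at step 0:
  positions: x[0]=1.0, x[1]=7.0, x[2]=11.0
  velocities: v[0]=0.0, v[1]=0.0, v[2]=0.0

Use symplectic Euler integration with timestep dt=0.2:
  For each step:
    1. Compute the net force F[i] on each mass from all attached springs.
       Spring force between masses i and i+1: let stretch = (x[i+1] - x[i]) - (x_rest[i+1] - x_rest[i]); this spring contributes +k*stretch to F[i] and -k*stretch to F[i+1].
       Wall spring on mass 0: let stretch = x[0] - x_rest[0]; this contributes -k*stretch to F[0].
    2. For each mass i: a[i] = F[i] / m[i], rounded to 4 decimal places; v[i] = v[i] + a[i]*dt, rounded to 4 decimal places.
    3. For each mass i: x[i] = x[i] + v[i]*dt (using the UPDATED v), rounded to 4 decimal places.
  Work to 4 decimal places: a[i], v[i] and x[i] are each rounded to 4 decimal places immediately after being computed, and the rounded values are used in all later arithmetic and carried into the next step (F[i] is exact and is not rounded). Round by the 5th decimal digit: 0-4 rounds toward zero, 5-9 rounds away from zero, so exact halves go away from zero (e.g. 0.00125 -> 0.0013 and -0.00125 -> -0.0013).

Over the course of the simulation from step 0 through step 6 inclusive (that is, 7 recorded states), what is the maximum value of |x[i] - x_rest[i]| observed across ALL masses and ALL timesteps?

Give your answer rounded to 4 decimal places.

Step 0: x=[1.0000 7.0000 11.0000] v=[0.0000 0.0000 0.0000]
Step 1: x=[1.8000 6.6800 10.8400] v=[4.0000 -1.6000 -0.8000]
Step 2: x=[3.0928 6.2448 10.4944] v=[6.4640 -2.1760 -1.7280]
Step 3: x=[4.3951 5.9852 9.9489] v=[6.5114 -1.2979 -2.7277]
Step 4: x=[5.2486 6.1054 9.2492] v=[4.2674 0.6010 -3.4987]
Step 5: x=[5.3994 6.5915 8.5265] v=[0.7540 2.4306 -3.6137]
Step 6: x=[4.8770 7.1965 7.9742] v=[-2.6118 3.0249 -2.7617]
Max displacement = 2.3994

Answer: 2.3994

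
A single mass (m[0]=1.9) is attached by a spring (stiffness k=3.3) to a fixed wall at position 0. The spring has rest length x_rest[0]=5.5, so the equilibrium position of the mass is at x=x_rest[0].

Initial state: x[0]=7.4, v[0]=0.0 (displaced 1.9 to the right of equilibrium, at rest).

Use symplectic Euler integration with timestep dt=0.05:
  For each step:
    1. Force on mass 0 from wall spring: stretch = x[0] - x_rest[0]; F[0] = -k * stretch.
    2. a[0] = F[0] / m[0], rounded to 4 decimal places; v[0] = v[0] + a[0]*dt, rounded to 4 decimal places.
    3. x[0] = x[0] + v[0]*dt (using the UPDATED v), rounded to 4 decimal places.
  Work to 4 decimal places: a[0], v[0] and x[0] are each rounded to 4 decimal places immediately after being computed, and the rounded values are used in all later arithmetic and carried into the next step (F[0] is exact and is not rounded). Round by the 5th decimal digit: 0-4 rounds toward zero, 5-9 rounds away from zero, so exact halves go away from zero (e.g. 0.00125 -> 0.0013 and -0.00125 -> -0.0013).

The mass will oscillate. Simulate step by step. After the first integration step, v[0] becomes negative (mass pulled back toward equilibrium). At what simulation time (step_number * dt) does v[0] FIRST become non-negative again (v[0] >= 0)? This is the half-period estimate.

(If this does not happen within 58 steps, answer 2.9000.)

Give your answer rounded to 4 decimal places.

Step 0: x=[7.4000] v=[0.0000]
Step 1: x=[7.3918] v=[-0.1650]
Step 2: x=[7.3753] v=[-0.3293]
Step 3: x=[7.3507] v=[-0.4922]
Step 4: x=[7.3181] v=[-0.6529]
Step 5: x=[7.2776] v=[-0.8108]
Step 6: x=[7.2293] v=[-0.9652]
Step 7: x=[7.1735] v=[-1.1154]
Step 8: x=[7.1105] v=[-1.2607]
Step 9: x=[7.0405] v=[-1.4006]
Step 10: x=[6.9638] v=[-1.5344]
Step 11: x=[6.8807] v=[-1.6615]
Step 12: x=[6.7916] v=[-1.7814]
Step 13: x=[6.6969] v=[-1.8936]
Step 14: x=[6.5970] v=[-1.9975]
Step 15: x=[6.4924] v=[-2.0928]
Step 16: x=[6.3835] v=[-2.1790]
Step 17: x=[6.2707] v=[-2.2557]
Step 18: x=[6.1546] v=[-2.3226]
Step 19: x=[6.0356] v=[-2.3794]
Step 20: x=[5.9143] v=[-2.4259]
Step 21: x=[5.7912] v=[-2.4619]
Step 22: x=[5.6668] v=[-2.4872]
Step 23: x=[5.5417] v=[-2.5017]
Step 24: x=[5.4164] v=[-2.5053]
Step 25: x=[5.2915] v=[-2.4980]
Step 26: x=[5.1675] v=[-2.4799]
Step 27: x=[5.0450] v=[-2.4510]
Step 28: x=[4.9244] v=[-2.4115]
Step 29: x=[4.8063] v=[-2.3615]
Step 30: x=[4.6912] v=[-2.3013]
Step 31: x=[4.5796] v=[-2.2311]
Step 32: x=[4.4720] v=[-2.1512]
Step 33: x=[4.3689] v=[-2.0619]
Step 34: x=[4.2707] v=[-1.9637]
Step 35: x=[4.1779] v=[-1.8569]
Step 36: x=[4.0908] v=[-1.7421]
Step 37: x=[4.0098] v=[-1.6197]
Step 38: x=[3.9353] v=[-1.4903]
Step 39: x=[3.8676] v=[-1.3544]
Step 40: x=[3.8070] v=[-1.2126]
Step 41: x=[3.7537] v=[-1.0656]
Step 42: x=[3.7080] v=[-0.9140]
Step 43: x=[3.6701] v=[-0.7584]
Step 44: x=[3.6401] v=[-0.5995]
Step 45: x=[3.6182] v=[-0.4380]
Step 46: x=[3.6045] v=[-0.2746]
Step 47: x=[3.5990] v=[-0.1100]
Step 48: x=[3.6018] v=[0.0551]
First v>=0 after going negative at step 48, time=2.4000

Answer: 2.4000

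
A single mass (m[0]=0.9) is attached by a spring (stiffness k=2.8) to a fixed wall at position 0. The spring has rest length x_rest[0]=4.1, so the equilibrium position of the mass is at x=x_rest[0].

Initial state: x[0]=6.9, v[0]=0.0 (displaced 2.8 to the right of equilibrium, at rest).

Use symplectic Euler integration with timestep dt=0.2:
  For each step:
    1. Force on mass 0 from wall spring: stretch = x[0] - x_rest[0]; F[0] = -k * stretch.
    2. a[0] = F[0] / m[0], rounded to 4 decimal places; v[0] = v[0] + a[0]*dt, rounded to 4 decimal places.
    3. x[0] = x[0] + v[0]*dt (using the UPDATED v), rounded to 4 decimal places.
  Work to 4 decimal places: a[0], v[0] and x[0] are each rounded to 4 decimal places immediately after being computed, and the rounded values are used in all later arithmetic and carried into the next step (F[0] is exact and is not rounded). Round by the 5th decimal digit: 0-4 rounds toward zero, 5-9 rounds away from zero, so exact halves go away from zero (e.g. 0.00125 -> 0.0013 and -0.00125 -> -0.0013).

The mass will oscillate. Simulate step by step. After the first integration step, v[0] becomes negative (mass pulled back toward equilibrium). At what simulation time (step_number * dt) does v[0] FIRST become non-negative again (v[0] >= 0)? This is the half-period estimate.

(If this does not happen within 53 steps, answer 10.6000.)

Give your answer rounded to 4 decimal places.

Answer: 1.8000

Derivation:
Step 0: x=[6.9000] v=[0.0000]
Step 1: x=[6.5516] v=[-1.7422]
Step 2: x=[5.8981] v=[-3.2676]
Step 3: x=[5.0208] v=[-4.3864]
Step 4: x=[4.0289] v=[-4.9593]
Step 5: x=[3.0459] v=[-4.9151]
Step 6: x=[2.1941] v=[-4.2592]
Step 7: x=[1.5794] v=[-3.0733]
Step 8: x=[1.2784] v=[-1.5049]
Step 9: x=[1.3286] v=[0.2508]
First v>=0 after going negative at step 9, time=1.8000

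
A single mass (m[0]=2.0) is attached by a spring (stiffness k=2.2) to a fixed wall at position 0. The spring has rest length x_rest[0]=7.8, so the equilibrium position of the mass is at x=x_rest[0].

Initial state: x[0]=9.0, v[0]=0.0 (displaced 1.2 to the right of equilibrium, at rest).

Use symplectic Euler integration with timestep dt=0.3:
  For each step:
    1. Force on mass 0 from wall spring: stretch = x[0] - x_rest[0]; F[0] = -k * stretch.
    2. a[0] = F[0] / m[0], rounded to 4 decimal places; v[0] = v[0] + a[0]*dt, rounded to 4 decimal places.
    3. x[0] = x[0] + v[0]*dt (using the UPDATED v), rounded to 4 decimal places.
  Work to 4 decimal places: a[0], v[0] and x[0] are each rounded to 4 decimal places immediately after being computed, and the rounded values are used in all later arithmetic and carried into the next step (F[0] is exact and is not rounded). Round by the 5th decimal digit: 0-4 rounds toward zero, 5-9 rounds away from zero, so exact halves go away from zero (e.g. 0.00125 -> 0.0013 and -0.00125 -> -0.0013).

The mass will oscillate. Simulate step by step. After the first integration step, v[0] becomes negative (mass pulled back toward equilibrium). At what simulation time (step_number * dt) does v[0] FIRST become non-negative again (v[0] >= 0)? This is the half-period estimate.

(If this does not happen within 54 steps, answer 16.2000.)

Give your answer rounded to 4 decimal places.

Answer: 3.0000

Derivation:
Step 0: x=[9.0000] v=[0.0000]
Step 1: x=[8.8812] v=[-0.3960]
Step 2: x=[8.6554] v=[-0.7528]
Step 3: x=[8.3449] v=[-1.0351]
Step 4: x=[7.9804] v=[-1.2149]
Step 5: x=[7.5981] v=[-1.2744]
Step 6: x=[7.2358] v=[-1.2078]
Step 7: x=[6.9293] v=[-1.0216]
Step 8: x=[6.7090] v=[-0.7343]
Step 9: x=[6.5967] v=[-0.3743]
Step 10: x=[6.6035] v=[0.0228]
First v>=0 after going negative at step 10, time=3.0000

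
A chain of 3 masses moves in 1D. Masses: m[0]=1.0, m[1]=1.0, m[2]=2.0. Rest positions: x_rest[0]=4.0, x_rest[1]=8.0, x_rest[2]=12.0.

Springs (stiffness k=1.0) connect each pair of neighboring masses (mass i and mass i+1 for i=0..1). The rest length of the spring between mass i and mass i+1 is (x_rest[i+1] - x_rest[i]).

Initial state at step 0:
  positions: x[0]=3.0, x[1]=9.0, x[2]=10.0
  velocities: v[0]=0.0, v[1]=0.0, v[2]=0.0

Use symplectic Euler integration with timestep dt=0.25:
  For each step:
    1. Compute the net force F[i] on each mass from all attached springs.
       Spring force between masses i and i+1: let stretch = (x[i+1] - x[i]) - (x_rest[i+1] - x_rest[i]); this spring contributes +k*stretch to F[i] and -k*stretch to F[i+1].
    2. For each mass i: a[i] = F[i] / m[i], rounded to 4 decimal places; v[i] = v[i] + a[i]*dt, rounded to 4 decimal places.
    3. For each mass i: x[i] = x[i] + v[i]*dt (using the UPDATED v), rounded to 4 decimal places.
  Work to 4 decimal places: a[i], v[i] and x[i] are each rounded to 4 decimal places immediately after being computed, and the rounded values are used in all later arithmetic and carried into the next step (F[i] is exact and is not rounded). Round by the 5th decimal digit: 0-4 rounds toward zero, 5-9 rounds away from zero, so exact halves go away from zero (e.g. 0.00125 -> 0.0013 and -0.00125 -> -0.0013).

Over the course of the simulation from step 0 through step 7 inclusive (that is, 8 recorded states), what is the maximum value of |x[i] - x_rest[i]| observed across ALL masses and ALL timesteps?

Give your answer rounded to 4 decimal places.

Step 0: x=[3.0000 9.0000 10.0000] v=[0.0000 0.0000 0.0000]
Step 1: x=[3.1250 8.6875 10.0938] v=[0.5000 -1.2500 0.3750]
Step 2: x=[3.3477 8.1152 10.2686] v=[0.8906 -2.2891 0.6992]
Step 3: x=[3.6183 7.3796 10.5011] v=[1.0825 -2.9426 0.9300]
Step 4: x=[3.8740 6.6040 10.7611] v=[1.0228 -3.1026 1.0398]
Step 5: x=[4.0503 5.9176 11.0162] v=[0.7053 -2.7458 1.0202]
Step 6: x=[4.0933 5.4331 11.2369] v=[0.1721 -1.9380 0.8829]
Step 7: x=[3.9701 5.2276 11.4013] v=[-0.4930 -0.8220 0.6574]
Max displacement = 2.7724

Answer: 2.7724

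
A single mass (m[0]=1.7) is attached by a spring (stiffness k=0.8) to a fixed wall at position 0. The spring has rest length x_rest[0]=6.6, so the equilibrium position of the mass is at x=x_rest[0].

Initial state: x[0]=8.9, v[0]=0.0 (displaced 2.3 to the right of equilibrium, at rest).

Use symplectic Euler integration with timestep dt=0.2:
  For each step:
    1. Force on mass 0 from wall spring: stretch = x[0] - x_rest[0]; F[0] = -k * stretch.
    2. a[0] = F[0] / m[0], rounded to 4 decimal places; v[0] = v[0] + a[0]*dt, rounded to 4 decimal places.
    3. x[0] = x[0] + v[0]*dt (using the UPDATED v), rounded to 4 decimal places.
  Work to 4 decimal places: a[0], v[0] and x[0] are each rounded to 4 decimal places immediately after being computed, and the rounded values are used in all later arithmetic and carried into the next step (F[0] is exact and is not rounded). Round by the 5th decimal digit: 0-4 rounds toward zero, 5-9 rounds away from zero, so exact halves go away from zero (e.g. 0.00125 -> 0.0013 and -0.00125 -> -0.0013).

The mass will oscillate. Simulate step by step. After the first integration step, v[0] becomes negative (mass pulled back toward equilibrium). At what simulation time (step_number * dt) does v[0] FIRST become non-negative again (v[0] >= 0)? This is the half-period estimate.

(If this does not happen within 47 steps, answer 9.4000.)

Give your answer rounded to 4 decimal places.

Step 0: x=[8.9000] v=[0.0000]
Step 1: x=[8.8567] v=[-0.2165]
Step 2: x=[8.7709] v=[-0.4289]
Step 3: x=[8.6443] v=[-0.6332]
Step 4: x=[8.4792] v=[-0.8256]
Step 5: x=[8.2787] v=[-1.0025]
Step 6: x=[8.0466] v=[-1.1605]
Step 7: x=[7.7873] v=[-1.2967]
Step 8: x=[7.5056] v=[-1.4084]
Step 9: x=[7.2069] v=[-1.4936]
Step 10: x=[6.8968] v=[-1.5507]
Step 11: x=[6.5811] v=[-1.5786]
Step 12: x=[6.2657] v=[-1.5768]
Step 13: x=[5.9566] v=[-1.5453]
Step 14: x=[5.6597] v=[-1.4847]
Step 15: x=[5.3805] v=[-1.3962]
Step 16: x=[5.1242] v=[-1.2814]
Step 17: x=[4.8957] v=[-1.1425]
Step 18: x=[4.6993] v=[-0.9821]
Step 19: x=[4.5387] v=[-0.8032]
Step 20: x=[4.4169] v=[-0.6092]
Step 21: x=[4.3362] v=[-0.4037]
Step 22: x=[4.2981] v=[-0.1906]
Step 23: x=[4.3033] v=[0.0260]
First v>=0 after going negative at step 23, time=4.6000

Answer: 4.6000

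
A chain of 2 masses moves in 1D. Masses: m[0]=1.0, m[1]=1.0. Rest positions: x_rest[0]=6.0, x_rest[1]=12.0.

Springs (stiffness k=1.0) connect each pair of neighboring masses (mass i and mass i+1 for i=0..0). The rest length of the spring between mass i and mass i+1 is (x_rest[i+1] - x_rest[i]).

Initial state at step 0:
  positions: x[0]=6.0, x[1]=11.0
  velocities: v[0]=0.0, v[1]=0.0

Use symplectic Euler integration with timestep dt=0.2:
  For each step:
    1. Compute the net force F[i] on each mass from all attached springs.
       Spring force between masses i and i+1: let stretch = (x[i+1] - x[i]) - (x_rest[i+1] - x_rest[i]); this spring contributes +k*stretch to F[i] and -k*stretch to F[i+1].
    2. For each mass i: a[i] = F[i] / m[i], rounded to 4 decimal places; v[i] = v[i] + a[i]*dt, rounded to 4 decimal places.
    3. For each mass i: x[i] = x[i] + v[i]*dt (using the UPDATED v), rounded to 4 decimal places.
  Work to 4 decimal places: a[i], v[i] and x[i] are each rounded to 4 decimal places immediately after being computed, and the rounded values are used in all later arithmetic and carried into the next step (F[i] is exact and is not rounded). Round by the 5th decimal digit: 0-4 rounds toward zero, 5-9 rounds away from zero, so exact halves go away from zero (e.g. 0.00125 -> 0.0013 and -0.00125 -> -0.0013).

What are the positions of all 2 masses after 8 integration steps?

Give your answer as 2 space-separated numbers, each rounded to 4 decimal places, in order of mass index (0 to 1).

Step 0: x=[6.0000 11.0000] v=[0.0000 0.0000]
Step 1: x=[5.9600 11.0400] v=[-0.2000 0.2000]
Step 2: x=[5.8832 11.1168] v=[-0.3840 0.3840]
Step 3: x=[5.7757 11.2243] v=[-0.5373 0.5373]
Step 4: x=[5.6462 11.3538] v=[-0.6476 0.6476]
Step 5: x=[5.5050 11.4950] v=[-0.7061 0.7061]
Step 6: x=[5.3634 11.6366] v=[-0.7081 0.7081]
Step 7: x=[5.2327 11.7673] v=[-0.6535 0.6535]
Step 8: x=[5.1234 11.8766] v=[-0.5466 0.5466]

Answer: 5.1234 11.8766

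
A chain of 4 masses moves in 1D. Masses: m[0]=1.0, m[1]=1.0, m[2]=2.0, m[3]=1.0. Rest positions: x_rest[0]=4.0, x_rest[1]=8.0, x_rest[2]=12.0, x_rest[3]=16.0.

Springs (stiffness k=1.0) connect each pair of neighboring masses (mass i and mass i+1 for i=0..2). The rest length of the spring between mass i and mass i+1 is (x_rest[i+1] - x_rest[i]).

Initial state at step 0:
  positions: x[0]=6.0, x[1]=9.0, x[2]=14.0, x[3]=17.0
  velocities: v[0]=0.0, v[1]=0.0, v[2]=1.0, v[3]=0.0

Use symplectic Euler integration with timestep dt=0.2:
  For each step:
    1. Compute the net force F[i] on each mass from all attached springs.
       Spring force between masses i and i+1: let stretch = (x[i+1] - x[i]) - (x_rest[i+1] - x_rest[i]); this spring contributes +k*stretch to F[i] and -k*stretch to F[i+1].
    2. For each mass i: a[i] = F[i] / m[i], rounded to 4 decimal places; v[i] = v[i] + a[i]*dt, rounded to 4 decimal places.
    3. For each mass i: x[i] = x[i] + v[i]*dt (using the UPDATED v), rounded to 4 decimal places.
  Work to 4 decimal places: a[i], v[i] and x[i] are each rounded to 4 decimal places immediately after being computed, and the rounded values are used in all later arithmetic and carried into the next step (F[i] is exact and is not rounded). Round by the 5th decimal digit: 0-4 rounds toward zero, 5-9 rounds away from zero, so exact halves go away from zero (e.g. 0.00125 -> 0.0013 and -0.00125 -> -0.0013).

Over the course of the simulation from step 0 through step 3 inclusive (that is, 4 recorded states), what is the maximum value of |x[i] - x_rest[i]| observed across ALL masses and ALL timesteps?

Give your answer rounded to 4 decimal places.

Answer: 2.3482

Derivation:
Step 0: x=[6.0000 9.0000 14.0000 17.0000] v=[0.0000 0.0000 1.0000 0.0000]
Step 1: x=[5.9600 9.0800 14.1600 17.0400] v=[-0.2000 0.4000 0.8000 0.2000]
Step 2: x=[5.8848 9.2384 14.2760 17.1248] v=[-0.3760 0.7920 0.5800 0.4240]
Step 3: x=[5.7837 9.4642 14.3482 17.2556] v=[-0.5053 1.1288 0.3611 0.6542]
Max displacement = 2.3482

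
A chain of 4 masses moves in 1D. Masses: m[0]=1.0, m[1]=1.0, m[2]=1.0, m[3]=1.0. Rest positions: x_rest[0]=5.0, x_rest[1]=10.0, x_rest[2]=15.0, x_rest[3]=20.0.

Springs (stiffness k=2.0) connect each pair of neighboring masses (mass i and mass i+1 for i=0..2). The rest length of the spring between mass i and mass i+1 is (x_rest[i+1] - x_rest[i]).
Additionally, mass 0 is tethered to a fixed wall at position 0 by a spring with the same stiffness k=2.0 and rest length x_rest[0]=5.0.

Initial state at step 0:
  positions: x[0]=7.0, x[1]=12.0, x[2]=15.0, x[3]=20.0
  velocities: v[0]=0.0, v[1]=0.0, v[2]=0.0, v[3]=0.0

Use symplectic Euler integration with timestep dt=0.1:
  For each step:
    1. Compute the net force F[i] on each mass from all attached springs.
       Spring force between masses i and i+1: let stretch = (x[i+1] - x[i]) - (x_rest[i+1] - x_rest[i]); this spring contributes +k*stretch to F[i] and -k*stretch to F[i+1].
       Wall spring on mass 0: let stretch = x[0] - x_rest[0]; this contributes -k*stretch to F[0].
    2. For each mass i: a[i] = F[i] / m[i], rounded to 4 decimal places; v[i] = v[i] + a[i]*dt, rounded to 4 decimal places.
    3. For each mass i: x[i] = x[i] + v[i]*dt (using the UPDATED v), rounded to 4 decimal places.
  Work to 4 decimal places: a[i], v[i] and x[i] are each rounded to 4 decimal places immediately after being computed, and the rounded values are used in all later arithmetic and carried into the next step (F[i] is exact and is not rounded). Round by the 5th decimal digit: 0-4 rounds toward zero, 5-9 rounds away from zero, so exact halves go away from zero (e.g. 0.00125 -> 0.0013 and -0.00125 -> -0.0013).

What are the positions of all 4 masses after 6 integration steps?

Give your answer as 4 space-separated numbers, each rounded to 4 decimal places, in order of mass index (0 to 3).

Step 0: x=[7.0000 12.0000 15.0000 20.0000] v=[0.0000 0.0000 0.0000 0.0000]
Step 1: x=[6.9600 11.9600 15.0400 20.0000] v=[-0.4000 -0.4000 0.4000 0.0000]
Step 2: x=[6.8808 11.8816 15.1176 20.0008] v=[-0.7920 -0.7840 0.7760 0.0080]
Step 3: x=[6.7640 11.7679 15.2281 20.0039] v=[-1.1680 -1.1370 1.1054 0.0314]
Step 4: x=[6.6120 11.6233 15.3650 20.0115] v=[-1.5200 -1.4457 1.3685 0.0762]
Step 5: x=[6.4280 11.4533 15.5200 20.0262] v=[-1.8401 -1.6996 1.5495 0.1469]
Step 6: x=[6.2159 11.2642 15.6837 20.0508] v=[-2.1206 -1.8913 1.6374 0.2457]

Answer: 6.2159 11.2642 15.6837 20.0508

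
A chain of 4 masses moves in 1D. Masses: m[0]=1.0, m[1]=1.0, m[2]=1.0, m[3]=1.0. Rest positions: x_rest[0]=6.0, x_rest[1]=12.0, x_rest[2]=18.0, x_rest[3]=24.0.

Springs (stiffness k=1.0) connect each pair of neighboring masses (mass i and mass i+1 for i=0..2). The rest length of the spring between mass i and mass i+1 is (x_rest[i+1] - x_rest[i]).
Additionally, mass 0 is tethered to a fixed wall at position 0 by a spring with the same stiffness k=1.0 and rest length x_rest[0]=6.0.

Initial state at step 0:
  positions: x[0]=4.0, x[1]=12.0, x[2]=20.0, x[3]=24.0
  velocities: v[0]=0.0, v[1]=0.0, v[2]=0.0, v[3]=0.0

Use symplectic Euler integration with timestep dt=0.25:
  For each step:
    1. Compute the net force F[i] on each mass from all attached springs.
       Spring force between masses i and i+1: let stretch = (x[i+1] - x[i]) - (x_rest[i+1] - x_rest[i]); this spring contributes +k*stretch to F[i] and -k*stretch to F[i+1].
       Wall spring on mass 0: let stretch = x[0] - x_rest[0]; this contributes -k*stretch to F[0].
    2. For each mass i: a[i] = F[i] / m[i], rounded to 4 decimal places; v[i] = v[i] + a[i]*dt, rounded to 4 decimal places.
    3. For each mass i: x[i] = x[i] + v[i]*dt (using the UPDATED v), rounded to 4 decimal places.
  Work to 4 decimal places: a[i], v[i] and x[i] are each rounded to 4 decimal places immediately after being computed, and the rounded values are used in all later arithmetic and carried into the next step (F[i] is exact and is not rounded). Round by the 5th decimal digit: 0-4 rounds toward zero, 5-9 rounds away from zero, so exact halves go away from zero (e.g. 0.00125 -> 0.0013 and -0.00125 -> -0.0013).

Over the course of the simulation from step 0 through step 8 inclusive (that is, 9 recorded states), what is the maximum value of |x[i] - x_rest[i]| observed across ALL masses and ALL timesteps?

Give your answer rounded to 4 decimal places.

Step 0: x=[4.0000 12.0000 20.0000 24.0000] v=[0.0000 0.0000 0.0000 0.0000]
Step 1: x=[4.2500 12.0000 19.7500 24.1250] v=[1.0000 0.0000 -1.0000 0.5000]
Step 2: x=[4.7188 12.0000 19.2891 24.3516] v=[1.8750 0.0000 -1.8438 0.9063]
Step 3: x=[5.3477 12.0005 18.6890 24.6368] v=[2.5156 0.0020 -2.4005 1.1407]
Step 4: x=[6.0582 12.0032 18.0426 24.9253] v=[2.8419 0.0109 -2.5857 1.1538]
Step 5: x=[6.7616 12.0118 17.4489 25.1586] v=[2.8136 0.0345 -2.3749 0.9331]
Step 6: x=[7.3706 12.0321 16.9972 25.2850] v=[2.4358 0.0812 -1.8068 0.5057]
Step 7: x=[7.8102 12.0714 16.7532 25.2684] v=[1.7585 0.1571 -0.9761 -0.0663]
Step 8: x=[8.0280 12.1370 16.7488 25.0946] v=[0.8713 0.2623 -0.0178 -0.6951]
Max displacement = 2.0280

Answer: 2.0280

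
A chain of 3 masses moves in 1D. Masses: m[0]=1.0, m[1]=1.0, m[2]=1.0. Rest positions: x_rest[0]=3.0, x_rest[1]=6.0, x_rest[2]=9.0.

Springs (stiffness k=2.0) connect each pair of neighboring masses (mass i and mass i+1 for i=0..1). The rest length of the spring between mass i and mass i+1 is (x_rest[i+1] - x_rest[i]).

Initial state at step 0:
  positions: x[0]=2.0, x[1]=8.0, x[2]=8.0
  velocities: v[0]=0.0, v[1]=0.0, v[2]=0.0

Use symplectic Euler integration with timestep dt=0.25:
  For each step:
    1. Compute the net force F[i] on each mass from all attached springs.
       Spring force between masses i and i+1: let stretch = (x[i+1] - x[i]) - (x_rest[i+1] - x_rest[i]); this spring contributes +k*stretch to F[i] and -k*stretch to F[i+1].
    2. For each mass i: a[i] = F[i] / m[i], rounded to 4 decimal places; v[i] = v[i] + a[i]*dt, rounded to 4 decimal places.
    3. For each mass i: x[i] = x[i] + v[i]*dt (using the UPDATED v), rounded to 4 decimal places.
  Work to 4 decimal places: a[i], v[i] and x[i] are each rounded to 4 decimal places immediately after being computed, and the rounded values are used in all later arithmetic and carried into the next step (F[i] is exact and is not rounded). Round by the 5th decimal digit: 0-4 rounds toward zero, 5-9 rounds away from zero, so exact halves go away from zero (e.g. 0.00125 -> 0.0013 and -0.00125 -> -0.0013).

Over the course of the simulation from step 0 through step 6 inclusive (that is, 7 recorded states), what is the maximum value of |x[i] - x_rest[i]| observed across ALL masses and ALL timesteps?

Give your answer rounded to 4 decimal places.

Answer: 2.0181

Derivation:
Step 0: x=[2.0000 8.0000 8.0000] v=[0.0000 0.0000 0.0000]
Step 1: x=[2.3750 7.2500 8.3750] v=[1.5000 -3.0000 1.5000]
Step 2: x=[2.9844 6.0313 8.9844] v=[2.4375 -4.8750 2.4375]
Step 3: x=[3.5997 4.8008 9.5997] v=[2.4610 -4.9219 2.4610]
Step 4: x=[3.9901 4.0201 9.9901] v=[1.5616 -3.1230 1.5616]
Step 5: x=[4.0093 3.9819 10.0093] v=[0.0766 -0.1530 0.0766]
Step 6: x=[3.6500 4.7005 9.6500] v=[-1.4371 2.8744 -1.4371]
Max displacement = 2.0181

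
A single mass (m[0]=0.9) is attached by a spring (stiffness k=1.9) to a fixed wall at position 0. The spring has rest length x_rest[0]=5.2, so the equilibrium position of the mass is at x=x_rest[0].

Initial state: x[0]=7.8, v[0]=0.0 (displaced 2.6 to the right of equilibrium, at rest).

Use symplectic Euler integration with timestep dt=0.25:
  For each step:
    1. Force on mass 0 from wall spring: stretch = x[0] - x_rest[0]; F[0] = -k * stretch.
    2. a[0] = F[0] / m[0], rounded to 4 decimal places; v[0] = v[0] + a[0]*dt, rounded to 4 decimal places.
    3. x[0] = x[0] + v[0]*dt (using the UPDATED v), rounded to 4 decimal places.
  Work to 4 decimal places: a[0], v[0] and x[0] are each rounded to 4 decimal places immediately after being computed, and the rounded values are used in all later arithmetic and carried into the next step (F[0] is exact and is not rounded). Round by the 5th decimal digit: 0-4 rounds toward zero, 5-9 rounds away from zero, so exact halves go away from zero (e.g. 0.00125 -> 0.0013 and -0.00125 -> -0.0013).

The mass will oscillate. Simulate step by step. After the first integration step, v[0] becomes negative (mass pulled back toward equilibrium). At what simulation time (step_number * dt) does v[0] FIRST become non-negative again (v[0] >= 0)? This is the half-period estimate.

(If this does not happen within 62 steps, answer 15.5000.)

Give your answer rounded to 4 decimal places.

Answer: 2.2500

Derivation:
Step 0: x=[7.8000] v=[0.0000]
Step 1: x=[7.4570] v=[-1.3722]
Step 2: x=[6.8162] v=[-2.5634]
Step 3: x=[5.9621] v=[-3.4164]
Step 4: x=[5.0075] v=[-3.8186]
Step 5: x=[4.0783] v=[-3.7170]
Step 6: x=[3.2971] v=[-3.1250]
Step 7: x=[2.7669] v=[-2.1207]
Step 8: x=[2.5578] v=[-0.8366]
Step 9: x=[2.6973] v=[0.5579]
First v>=0 after going negative at step 9, time=2.2500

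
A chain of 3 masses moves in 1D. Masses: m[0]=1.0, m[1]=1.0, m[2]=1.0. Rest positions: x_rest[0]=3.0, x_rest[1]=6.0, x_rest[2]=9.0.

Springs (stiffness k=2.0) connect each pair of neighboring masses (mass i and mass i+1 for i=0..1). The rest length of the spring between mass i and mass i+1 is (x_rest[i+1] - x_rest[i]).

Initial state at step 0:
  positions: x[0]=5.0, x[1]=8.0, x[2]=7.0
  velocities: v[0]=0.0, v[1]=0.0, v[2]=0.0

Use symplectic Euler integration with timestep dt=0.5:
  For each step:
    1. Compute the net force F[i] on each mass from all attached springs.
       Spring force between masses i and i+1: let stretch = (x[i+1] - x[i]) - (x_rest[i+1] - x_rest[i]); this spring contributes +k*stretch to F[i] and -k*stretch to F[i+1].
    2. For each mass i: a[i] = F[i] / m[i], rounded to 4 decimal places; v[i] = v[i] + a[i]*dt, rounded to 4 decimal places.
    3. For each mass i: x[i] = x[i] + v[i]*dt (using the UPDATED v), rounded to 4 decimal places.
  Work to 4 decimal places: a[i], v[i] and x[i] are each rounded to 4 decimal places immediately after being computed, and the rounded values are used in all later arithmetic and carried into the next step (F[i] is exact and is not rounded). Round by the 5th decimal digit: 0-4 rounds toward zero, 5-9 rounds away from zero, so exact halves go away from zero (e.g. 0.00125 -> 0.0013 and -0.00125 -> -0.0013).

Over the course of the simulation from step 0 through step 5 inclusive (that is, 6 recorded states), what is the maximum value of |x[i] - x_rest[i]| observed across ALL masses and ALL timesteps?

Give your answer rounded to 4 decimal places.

Answer: 2.5000

Derivation:
Step 0: x=[5.0000 8.0000 7.0000] v=[0.0000 0.0000 0.0000]
Step 1: x=[5.0000 6.0000 9.0000] v=[0.0000 -4.0000 4.0000]
Step 2: x=[4.0000 5.0000 11.0000] v=[-2.0000 -2.0000 4.0000]
Step 3: x=[2.0000 6.5000 11.5000] v=[-4.0000 3.0000 1.0000]
Step 4: x=[0.7500 8.2500 11.0000] v=[-2.5000 3.5000 -1.0000]
Step 5: x=[1.7500 7.6250 10.6250] v=[2.0000 -1.2500 -0.7500]
Max displacement = 2.5000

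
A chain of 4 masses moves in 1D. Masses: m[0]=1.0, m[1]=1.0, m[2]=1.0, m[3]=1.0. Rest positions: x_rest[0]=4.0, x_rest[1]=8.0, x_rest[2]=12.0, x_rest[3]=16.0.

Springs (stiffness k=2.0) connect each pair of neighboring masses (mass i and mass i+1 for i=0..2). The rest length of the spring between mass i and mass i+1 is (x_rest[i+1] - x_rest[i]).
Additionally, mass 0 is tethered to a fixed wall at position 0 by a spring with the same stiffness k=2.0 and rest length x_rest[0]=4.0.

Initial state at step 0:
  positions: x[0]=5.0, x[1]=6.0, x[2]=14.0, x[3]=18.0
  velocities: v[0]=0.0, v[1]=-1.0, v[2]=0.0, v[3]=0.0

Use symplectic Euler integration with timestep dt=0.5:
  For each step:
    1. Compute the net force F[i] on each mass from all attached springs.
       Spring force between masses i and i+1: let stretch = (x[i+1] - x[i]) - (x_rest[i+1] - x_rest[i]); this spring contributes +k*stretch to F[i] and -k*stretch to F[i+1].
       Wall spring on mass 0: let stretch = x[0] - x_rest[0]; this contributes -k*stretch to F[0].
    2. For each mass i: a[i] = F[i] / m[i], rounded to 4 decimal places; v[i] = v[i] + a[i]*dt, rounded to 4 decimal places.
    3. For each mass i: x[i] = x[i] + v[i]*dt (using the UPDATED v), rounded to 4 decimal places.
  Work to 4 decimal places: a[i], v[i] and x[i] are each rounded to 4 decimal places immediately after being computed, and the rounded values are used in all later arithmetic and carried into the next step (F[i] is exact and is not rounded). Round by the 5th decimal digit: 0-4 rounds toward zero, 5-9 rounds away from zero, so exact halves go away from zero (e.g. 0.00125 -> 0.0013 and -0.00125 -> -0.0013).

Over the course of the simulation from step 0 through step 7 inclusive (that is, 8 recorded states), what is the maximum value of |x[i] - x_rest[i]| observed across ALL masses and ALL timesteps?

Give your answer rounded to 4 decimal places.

Step 0: x=[5.0000 6.0000 14.0000 18.0000] v=[0.0000 -1.0000 0.0000 0.0000]
Step 1: x=[3.0000 9.0000 12.0000 18.0000] v=[-4.0000 6.0000 -4.0000 0.0000]
Step 2: x=[2.5000 10.5000 11.5000 17.0000] v=[-1.0000 3.0000 -1.0000 -2.0000]
Step 3: x=[4.7500 8.5000 13.2500 15.2500] v=[4.5000 -4.0000 3.5000 -3.5000]
Step 4: x=[6.5000 7.0000 13.6250 14.5000] v=[3.5000 -3.0000 0.7500 -1.5000]
Step 5: x=[5.2500 8.5625 11.1250 15.3125] v=[-2.5000 3.1250 -5.0000 1.6250]
Step 6: x=[3.0313 9.7500 9.4375 16.0313] v=[-4.4375 2.3750 -3.3750 1.4375]
Step 7: x=[2.6563 7.4219 11.2032 15.4532] v=[-0.7501 -4.6562 3.5313 -1.1563]
Max displacement = 2.5625

Answer: 2.5625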